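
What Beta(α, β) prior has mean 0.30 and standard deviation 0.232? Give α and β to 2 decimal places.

α = 0.87, β = 2.03

σ² = 0.232² = 0.053824.
With s = α+β, Var = μ(1−μ)/(s+1), so s+1 = (0.30×0.70)/0.053824 = 3.9016 and s = 2.9016.
α = μs = 0.87, β = (1−μ)s = 2.03.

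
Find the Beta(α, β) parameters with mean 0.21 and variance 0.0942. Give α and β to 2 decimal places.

α = 0.16, β = 0.60

Let s = α+β. The Beta variance is μ(1−μ)/(s+1).
So s+1 = μ(1−μ)/σ² = (0.21×0.79)/0.0942 = 0.1659/0.0942 = 1.7611, giving s = 0.7611.
Then α = μs = 0.21×0.7611 = 0.16 and β = (1−μ)s = 0.79×0.7611 = 0.60.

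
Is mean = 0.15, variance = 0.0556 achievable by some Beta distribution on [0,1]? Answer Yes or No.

The Beta variance bound is σ² < μ(1−μ).
Here μ(1−μ) = 0.15×0.85 = 0.1275, and 0.0556 < 0.1275.

Yes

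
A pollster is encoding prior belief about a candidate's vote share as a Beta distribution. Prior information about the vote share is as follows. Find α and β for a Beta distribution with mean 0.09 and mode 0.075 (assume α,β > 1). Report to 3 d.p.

α = 5.100, β = 51.567

With s = α+β: μ = α/s and mode = (α−1)/(s−2). Eliminating α = μs,
μs − 1 = m(s−2) ⇒ s(μ−m) = 1−2m ⇒ s = 0.850/0.015 = 56.6667.
So α = μs = 5.100, β = (1−μ)s = 51.567.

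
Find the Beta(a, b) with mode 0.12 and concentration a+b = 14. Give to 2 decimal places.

Mode = (a−1)/(κ−2) with κ = a+b, so a−1 = 0.12·12 = 1.44.
a = 2.44; b = κ − a = 11.56.

a = 2.44, b = 11.56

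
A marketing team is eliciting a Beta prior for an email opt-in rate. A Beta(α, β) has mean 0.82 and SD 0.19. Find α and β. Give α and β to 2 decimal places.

First σ² = 0.0361. Setting α = μn, β = (1−μ)n with n = α+β,
μ(1−μ)/(n+1) = 0.0361 ⇒ n+1 = 0.1476/0.0361 = 4.0886 ⇒ n = 3.0886.
Hence α = 0.82×3.0886 = 2.53, β = 0.18×3.0886 = 0.56.

α = 2.53, β = 0.56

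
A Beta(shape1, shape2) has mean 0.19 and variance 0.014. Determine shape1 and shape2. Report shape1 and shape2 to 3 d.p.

shape1 = 1.899, shape2 = 8.094

Write ν = shape1+shape2; then shape1 = μν and Var = μ(1−μ)/(ν+1).
ν = μ(1−μ)/Var − 1 = 0.1539/0.014 − 1 = 9.9929.
shape1 = 0.19·9.9929 = 1.899, shape2 = 0.81·9.9929 = 8.094.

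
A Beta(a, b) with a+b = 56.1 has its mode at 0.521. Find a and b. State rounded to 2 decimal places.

a = 29.19, b = 26.91

Since the density peak of Beta(a,b) is at (a−1)/(a+b−2),
a = 1 + 0.521(56.1−2) = 29.19 and b = 56.1 − 29.19 = 26.91.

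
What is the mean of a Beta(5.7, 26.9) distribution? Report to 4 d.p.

0.1748

The Beta mean is α/(α+β) = 5.7/(5.7+26.9) = 0.1748.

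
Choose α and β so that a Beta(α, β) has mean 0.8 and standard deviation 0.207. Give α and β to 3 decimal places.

α = 2.187, β = 0.547

Variance = 0.207² = 0.042849. The moment-matching identity α+β = μ(1−μ)/Var − 1 gives
α+β = 0.16/0.042849 − 1 = 2.7340, so α = μ·2.7340 = 2.187 and β = (1−μ)·2.7340 = 0.547.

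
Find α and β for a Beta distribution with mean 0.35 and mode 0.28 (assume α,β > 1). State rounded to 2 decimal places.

Let s = α+β. Mean gives α = μs = 0.35s; mode gives (α−1)/(s−2) = 0.28.
Substituting: 0.35s − 1 = 0.28(s−2) = 0.28s − 0.56, so 0.07s = 0.44 and s = 6.2857.
Then α = 0.35×6.2857 = 2.20 and β = s−α = 4.09.

α = 2.20, β = 4.09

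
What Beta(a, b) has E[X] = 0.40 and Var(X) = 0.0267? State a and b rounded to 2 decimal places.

a = 3.20, b = 4.79

Let s = a+b. The Beta variance is μ(1−μ)/(s+1).
So s+1 = μ(1−μ)/σ² = (0.40×0.60)/0.0267 = 0.2400/0.0267 = 8.9888, giving s = 7.9888.
Then a = μs = 0.40×7.9888 = 3.20 and b = (1−μ)s = 0.60×7.9888 = 4.79.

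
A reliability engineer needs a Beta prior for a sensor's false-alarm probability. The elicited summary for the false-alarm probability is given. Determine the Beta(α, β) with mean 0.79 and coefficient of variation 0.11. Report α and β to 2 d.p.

α = 16.57, β = 4.40

σ = CV·μ = 0.11×0.79 = 0.08690, so σ² = 0.007552.
s+1 = μ(1−μ)/σ² = 0.1659/0.007552 = 21.9688, so s = α+β = 20.9688.
α = μs = 16.57, β = (1−μ)s = 4.40.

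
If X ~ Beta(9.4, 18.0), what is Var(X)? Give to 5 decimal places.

0.00794

μ = 9.4/27.4 = 0.343066; Var = μ(1−μ)/(α+β+1) = 0.2253716/28.4 = 0.00794.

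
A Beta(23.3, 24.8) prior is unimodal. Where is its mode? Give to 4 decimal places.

With α,β > 1, mode = (α−1)/(α+β−2) = 22.3/46.1 = 0.4837.

0.4837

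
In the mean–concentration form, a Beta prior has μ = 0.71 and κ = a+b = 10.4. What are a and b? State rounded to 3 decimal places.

a = 7.384, b = 3.016

Split κ in proportion μ : (1−μ): a = 0.71·10.4 = 7.384, b = 10.4 − 7.384 = 3.016.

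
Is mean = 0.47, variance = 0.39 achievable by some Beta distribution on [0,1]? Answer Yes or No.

No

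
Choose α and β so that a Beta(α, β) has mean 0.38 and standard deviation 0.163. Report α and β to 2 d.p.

α = 2.99, β = 4.88

Variance = 0.163² = 0.026569. The moment-matching identity α+β = μ(1−μ)/Var − 1 gives
α+β = 0.2356/0.026569 − 1 = 7.8675, so α = μ·7.8675 = 2.99 and β = (1−μ)·7.8675 = 4.88.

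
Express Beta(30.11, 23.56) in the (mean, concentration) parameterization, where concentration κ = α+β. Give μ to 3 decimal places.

κ = α+β = 30.11+23.56 = 53.67; μ = α/κ = 30.11/53.67 = 0.561.

μ = 0.561, κ = 53.67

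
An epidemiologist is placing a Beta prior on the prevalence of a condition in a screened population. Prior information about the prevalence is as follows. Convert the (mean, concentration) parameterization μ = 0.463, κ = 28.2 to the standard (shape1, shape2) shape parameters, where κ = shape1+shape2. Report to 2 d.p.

shape1 = 13.06, shape2 = 15.14

shape1 = μκ = 0.463×28.2 = 13.06 and shape2 = (1−μ)κ = 0.537×28.2 = 15.14.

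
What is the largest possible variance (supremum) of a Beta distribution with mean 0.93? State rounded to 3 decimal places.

0.065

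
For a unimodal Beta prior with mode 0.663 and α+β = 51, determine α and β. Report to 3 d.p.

For α,β>1 the mode is (α−1)/(α+β−2), so α = mode·(κ−2)+1 = 0.663×49+1 = 33.487.
And β = (1−mode)·(κ−2)+1 = 0.337×49+1 = 17.513.

α = 33.487, β = 17.513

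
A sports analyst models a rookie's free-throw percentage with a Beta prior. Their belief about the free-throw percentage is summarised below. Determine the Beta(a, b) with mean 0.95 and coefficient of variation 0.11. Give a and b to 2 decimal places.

Var = (CV·μ)² = (0.11×0.95)² = 0.010920.
a+b = μ(1−μ)/Var − 1 = 0.0475/0.010920 − 1 = 3.3497.
Thus a = 0.95·3.3497 = 3.18 and b = 0.05·3.3497 = 0.17.

a = 3.18, b = 0.17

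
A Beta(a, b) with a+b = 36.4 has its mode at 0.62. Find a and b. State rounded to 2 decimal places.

Mode = (a−1)/(κ−2) with κ = a+b, so a−1 = 0.62·34.4 = 21.33.
a = 22.33; b = κ − a = 14.07.

a = 22.33, b = 14.07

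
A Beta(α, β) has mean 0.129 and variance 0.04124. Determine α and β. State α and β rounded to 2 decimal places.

α = 0.22, β = 1.50

By moment matching, α+β = μ(1−μ)/σ² − 1 = (0.129·0.871)/0.04124 − 1 = 2.7245 − 1 = 1.7245.
Since α/(α+β) = μ, α = 0.129·1.7245 = 0.22 and β = 0.871·1.7245 = 1.50.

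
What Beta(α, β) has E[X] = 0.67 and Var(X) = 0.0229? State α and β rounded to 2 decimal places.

α = 5.80, β = 2.86

Let s = α+β. The Beta variance is μ(1−μ)/(s+1).
So s+1 = μ(1−μ)/σ² = (0.67×0.33)/0.0229 = 0.2211/0.0229 = 9.6550, giving s = 8.6550.
Then α = μs = 0.67×8.6550 = 5.80 and β = (1−μ)s = 0.33×8.6550 = 2.86.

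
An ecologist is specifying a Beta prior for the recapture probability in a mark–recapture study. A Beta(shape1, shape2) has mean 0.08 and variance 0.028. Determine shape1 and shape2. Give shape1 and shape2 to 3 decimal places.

shape1 = 0.130, shape2 = 1.498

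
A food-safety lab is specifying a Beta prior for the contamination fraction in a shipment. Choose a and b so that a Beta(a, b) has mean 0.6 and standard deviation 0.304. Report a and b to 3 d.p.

Variance = 0.304² = 0.092416. The moment-matching identity a+b = μ(1−μ)/Var − 1 gives
a+b = 0.24/0.092416 − 1 = 1.5970, so a = μ·1.5970 = 0.958 and b = (1−μ)·1.5970 = 0.639.

a = 0.958, b = 0.639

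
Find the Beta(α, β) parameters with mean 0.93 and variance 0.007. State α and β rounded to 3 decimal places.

α = 7.719, β = 0.581

Write ν = α+β; then α = μν and Var = μ(1−μ)/(ν+1).
ν = μ(1−μ)/Var − 1 = 0.0651/0.007 − 1 = 8.3000.
α = 0.93·8.3000 = 7.719, β = 0.07·8.3000 = 0.581.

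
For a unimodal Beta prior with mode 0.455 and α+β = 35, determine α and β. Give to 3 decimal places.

α = 16.015, β = 18.985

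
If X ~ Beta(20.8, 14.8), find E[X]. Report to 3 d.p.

0.584

E[X] = α/(α+β) = 20.8/35.6 = 0.584.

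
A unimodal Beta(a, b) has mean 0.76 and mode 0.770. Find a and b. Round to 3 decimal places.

a = 41.040, b = 12.960

Let s = a+b. Mean gives a = μs = 0.76s; mode gives (a−1)/(s−2) = 0.770.
Substituting: 0.76s − 1 = 0.770(s−2) = 0.770s − 1.540, so -0.010s = -0.540 and s = 54.0000.
Then a = 0.76×54.0000 = 41.040 and b = s−a = 12.960.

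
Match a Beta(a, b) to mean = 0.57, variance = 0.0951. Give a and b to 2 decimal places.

By moment matching, a+b = μ(1−μ)/σ² − 1 = (0.57·0.43)/0.0951 − 1 = 2.5773 − 1 = 1.5773.
Since a/(a+b) = μ, a = 0.57·1.5773 = 0.90 and b = 0.43·1.5773 = 0.68.

a = 0.90, b = 0.68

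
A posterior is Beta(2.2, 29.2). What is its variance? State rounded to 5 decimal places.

α+β = 31.4 and αβ = 64.24, so Var = αβ/[(α+β)²(α+β+1)] = 64.24/31945.104 = 0.00201.

0.00201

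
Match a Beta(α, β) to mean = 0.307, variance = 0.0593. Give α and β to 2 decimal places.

Write ν = α+β; then α = μν and Var = μ(1−μ)/(ν+1).
ν = μ(1−μ)/Var − 1 = 0.212751/0.0593 − 1 = 2.5877.
α = 0.307·2.5877 = 0.79, β = 0.693·2.5877 = 1.79.

α = 0.79, β = 1.79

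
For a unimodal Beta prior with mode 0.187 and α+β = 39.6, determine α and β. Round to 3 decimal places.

Mode = (α−1)/(κ−2) with κ = α+β, so α−1 = 0.187·37.6 = 7.031.
α = 8.031; β = κ − α = 31.569.

α = 8.031, β = 31.569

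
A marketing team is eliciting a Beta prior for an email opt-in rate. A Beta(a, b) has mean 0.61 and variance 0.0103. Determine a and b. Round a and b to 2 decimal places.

a = 13.48, b = 8.62

Let s = a+b. The Beta variance is μ(1−μ)/(s+1).
So s+1 = μ(1−μ)/σ² = (0.61×0.39)/0.0103 = 0.2379/0.0103 = 23.0971, giving s = 22.0971.
Then a = μs = 0.61×22.0971 = 13.48 and b = (1−μ)s = 0.39×22.0971 = 8.62.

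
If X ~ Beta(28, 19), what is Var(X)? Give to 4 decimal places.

0.0050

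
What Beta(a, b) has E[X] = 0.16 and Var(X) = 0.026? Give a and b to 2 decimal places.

Let s = a+b. The Beta variance is μ(1−μ)/(s+1).
So s+1 = μ(1−μ)/σ² = (0.16×0.84)/0.026 = 0.1344/0.026 = 5.1692, giving s = 4.1692.
Then a = μs = 0.16×4.1692 = 0.67 and b = (1−μ)s = 0.84×4.1692 = 3.50.

a = 0.67, b = 3.50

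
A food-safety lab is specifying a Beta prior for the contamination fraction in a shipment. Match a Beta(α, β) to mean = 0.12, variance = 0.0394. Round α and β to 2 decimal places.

Write ν = α+β; then α = μν and Var = μ(1−μ)/(ν+1).
ν = μ(1−μ)/Var − 1 = 0.1056/0.0394 − 1 = 1.6802.
α = 0.12·1.6802 = 0.20, β = 0.88·1.6802 = 1.48.

α = 0.20, β = 1.48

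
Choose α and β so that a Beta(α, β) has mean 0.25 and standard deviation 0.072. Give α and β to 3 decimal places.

α = 8.792, β = 26.377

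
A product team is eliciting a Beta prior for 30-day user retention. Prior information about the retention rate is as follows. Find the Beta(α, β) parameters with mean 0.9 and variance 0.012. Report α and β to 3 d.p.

α = 5.850, β = 0.650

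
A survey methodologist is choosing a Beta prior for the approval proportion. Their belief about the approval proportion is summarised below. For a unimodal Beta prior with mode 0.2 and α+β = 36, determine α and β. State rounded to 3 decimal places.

α = 7.800, β = 28.200

Mode = (α−1)/(κ−2) with κ = α+β, so α−1 = 0.2·34 = 6.800.
α = 7.800; β = κ − α = 28.200.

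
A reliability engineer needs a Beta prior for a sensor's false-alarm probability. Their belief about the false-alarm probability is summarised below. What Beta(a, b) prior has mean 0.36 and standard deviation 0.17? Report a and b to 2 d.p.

a = 2.51, b = 4.46

Variance = 0.17² = 0.0289. The moment-matching identity a+b = μ(1−μ)/Var − 1 gives
a+b = 0.2304/0.0289 − 1 = 6.9723, so a = μ·6.9723 = 2.51 and b = (1−μ)·6.9723 = 4.46.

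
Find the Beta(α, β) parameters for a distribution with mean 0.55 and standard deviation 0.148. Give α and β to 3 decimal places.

α = 5.665, β = 4.635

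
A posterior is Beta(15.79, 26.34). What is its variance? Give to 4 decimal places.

0.0054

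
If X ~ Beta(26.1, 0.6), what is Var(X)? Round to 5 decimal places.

Var = αβ/[(α+β)²(α+β+1)] = (26.1×0.6)/(26.7²×27.7) = 15.66/19747.053 = 0.00079.

0.00079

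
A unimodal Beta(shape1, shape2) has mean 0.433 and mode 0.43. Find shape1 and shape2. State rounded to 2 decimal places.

shape1 = 20.21, shape2 = 26.46

Let s = shape1+shape2. Mean gives shape1 = μs = 0.433s; mode gives (shape1−1)/(s−2) = 0.43.
Substituting: 0.433s − 1 = 0.43(s−2) = 0.43s − 0.86, so 0.003s = 0.14 and s = 46.6667.
Then shape1 = 0.433×46.6667 = 20.21 and shape2 = s−shape1 = 26.46.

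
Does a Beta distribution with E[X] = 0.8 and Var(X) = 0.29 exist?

No

A Beta with mean μ has variance μ(1−μ)/(α+β+1) < μ(1−μ).
Here μ(1−μ) = 0.8×0.2 = 0.16, and 0.29 ≥ 0.16.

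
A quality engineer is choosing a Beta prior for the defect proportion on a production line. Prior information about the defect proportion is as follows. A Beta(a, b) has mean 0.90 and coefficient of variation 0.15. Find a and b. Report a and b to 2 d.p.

Var = (CV·μ)² = (0.15×0.90)² = 0.018225.
a+b = μ(1−μ)/Var − 1 = 0.0900/0.018225 − 1 = 3.9383.
Thus a = 0.90·3.9383 = 3.54 and b = 0.10·3.9383 = 0.39.

a = 3.54, b = 0.39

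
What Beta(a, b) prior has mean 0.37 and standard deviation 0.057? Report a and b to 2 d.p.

a = 26.18, b = 44.57

First σ² = 0.003249. Setting a = μn, b = (1−μ)n with n = a+b,
μ(1−μ)/(n+1) = 0.003249 ⇒ n+1 = 0.2331/0.003249 = 71.7452 ⇒ n = 70.7452.
Hence a = 0.37×70.7452 = 26.18, b = 0.63×70.7452 = 44.57.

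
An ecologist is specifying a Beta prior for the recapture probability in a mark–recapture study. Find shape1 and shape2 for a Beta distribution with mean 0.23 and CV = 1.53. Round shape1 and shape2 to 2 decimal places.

shape1 = 0.10, shape2 = 0.33

σ = CV·μ = 1.53×0.23 = 0.35190, so σ² = 0.123834.
s+1 = μ(1−μ)/σ² = 0.1771/0.123834 = 1.4301, so s = shape1+shape2 = 0.4301.
shape1 = μs = 0.10, shape2 = (1−μ)s = 0.33.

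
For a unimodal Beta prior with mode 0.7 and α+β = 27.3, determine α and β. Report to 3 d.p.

α = 18.710, β = 8.590

For α,β>1 the mode is (α−1)/(α+β−2), so α = mode·(κ−2)+1 = 0.7×25.3+1 = 18.710.
And β = (1−mode)·(κ−2)+1 = 0.3×25.3+1 = 8.590.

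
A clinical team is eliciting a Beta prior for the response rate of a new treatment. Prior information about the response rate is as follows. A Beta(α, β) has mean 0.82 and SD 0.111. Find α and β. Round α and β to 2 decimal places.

α = 9.00, β = 1.98

Variance = 0.111² = 0.012321. The moment-matching identity α+β = μ(1−μ)/Var − 1 gives
α+β = 0.1476/0.012321 − 1 = 10.9795, so α = μ·10.9795 = 9.00 and β = (1−μ)·10.9795 = 1.98.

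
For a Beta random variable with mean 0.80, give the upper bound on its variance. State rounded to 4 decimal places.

For fixed mean μ the Beta variance is μ(1−μ)/(α+β+1), increasing as α+β decreases.
Its least upper bound (not attained) is μ(1−μ) = 0.80·0.20 = 0.1600.

0.1600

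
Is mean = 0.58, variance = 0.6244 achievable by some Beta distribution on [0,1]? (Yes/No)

For any Beta, Var(X) < E[X]·(1−E[X]).
Here μ(1−μ) = 0.58×0.42 = 0.2436, and 0.6244 ≥ 0.2436.

No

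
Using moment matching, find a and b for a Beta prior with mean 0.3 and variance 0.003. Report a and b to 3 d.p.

By moment matching, a+b = μ(1−μ)/σ² − 1 = (0.3·0.7)/0.003 − 1 = 70.0000 − 1 = 69.0000.
Since a/(a+b) = μ, a = 0.3·69.0000 = 20.700 and b = 0.7·69.0000 = 48.300.

a = 20.700, b = 48.300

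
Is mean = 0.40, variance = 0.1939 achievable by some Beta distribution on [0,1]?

Yes

The Beta variance bound is σ² < μ(1−μ).
Here μ(1−μ) = 0.40×0.60 = 0.2400, and 0.1939 < 0.2400.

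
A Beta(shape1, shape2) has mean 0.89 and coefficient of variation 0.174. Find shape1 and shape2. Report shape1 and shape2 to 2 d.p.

σ = CV·μ = 0.174×0.89 = 0.15486, so σ² = 0.023982.
s+1 = μ(1−μ)/σ² = 0.0979/0.023982 = 4.0823, so s = shape1+shape2 = 3.0823.
shape1 = μs = 2.74, shape2 = (1−μ)s = 0.34.

shape1 = 2.74, shape2 = 0.34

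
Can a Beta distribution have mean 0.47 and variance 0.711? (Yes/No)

A Beta with mean μ has variance μ(1−μ)/(α+β+1) < μ(1−μ).
Here μ(1−μ) = 0.47×0.53 = 0.2491, and 0.711 ≥ 0.2491.

No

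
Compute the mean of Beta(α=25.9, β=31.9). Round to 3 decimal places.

0.448

The Beta mean is α/(α+β) = 25.9/(25.9+31.9) = 0.448.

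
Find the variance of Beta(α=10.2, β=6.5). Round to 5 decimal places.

α+β = 16.7 and αβ = 66.30, so Var = αβ/[(α+β)²(α+β+1)] = 66.30/4936.353 = 0.01343.

0.01343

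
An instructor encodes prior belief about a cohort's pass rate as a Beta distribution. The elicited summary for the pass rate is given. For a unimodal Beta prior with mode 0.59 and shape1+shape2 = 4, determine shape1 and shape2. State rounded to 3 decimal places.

Mode = (shape1−1)/(κ−2) with κ = shape1+shape2, so shape1−1 = 0.59·2 = 1.180.
shape1 = 2.180; shape2 = κ − shape1 = 1.820.

shape1 = 2.180, shape2 = 1.820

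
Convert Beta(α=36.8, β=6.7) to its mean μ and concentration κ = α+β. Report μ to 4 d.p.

μ = 0.8460, κ = 43.5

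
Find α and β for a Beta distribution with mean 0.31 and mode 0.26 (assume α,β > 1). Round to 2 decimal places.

α = 2.98, β = 6.62

With s = α+β: μ = α/s and mode = (α−1)/(s−2). Eliminating α = μs,
μs − 1 = m(s−2) ⇒ s(μ−m) = 1−2m ⇒ s = 0.48/0.05 = 9.6000.
So α = μs = 2.98, β = (1−μ)s = 6.62.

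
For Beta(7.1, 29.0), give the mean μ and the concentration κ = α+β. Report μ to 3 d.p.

κ = α+β = 7.1+29.0 = 36.1; μ = α/κ = 7.1/36.1 = 0.197.

μ = 0.197, κ = 36.1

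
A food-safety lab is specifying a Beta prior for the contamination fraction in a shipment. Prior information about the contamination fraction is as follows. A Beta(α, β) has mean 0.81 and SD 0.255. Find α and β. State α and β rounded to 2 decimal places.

α = 1.11, β = 0.26

First σ² = 0.065025. Setting α = μn, β = (1−μ)n with n = α+β,
μ(1−μ)/(n+1) = 0.065025 ⇒ n+1 = 0.1539/0.065025 = 2.3668 ⇒ n = 1.3668.
Hence α = 0.81×1.3668 = 1.11, β = 0.19×1.3668 = 0.26.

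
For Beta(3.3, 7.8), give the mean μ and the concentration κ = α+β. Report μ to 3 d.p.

μ = 0.297, κ = 11.1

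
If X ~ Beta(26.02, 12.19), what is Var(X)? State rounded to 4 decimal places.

Var = αβ/[(α+β)²(α+β+1)] = (26.02×12.19)/(38.21²×39.21) = 317.1838/57246.760761 = 0.0055.

0.0055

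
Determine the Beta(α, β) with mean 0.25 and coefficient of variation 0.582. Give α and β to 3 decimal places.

σ = CV·μ = 0.582×0.25 = 0.14550, so σ² = 0.021170.
s+1 = μ(1−μ)/σ² = 0.1875/0.021170 = 8.8568, so s = α+β = 7.8568.
α = μs = 1.964, β = (1−μ)s = 5.893.

α = 1.964, β = 5.893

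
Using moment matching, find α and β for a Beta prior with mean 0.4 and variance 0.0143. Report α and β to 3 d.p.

By moment matching, α+β = μ(1−μ)/σ² − 1 = (0.4·0.6)/0.0143 − 1 = 16.7832 − 1 = 15.7832.
Since α/(α+β) = μ, α = 0.4·15.7832 = 6.313 and β = 0.6·15.7832 = 9.470.

α = 6.313, β = 9.470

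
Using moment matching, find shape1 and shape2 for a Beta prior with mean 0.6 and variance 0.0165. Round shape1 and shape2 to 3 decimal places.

shape1 = 8.127, shape2 = 5.418

By moment matching, shape1+shape2 = μ(1−μ)/σ² − 1 = (0.6·0.4)/0.0165 − 1 = 14.5455 − 1 = 13.5455.
Since shape1/(shape1+shape2) = μ, shape1 = 0.6·13.5455 = 8.127 and shape2 = 0.4·13.5455 = 5.418.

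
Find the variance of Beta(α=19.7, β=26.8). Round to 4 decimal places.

0.0051

μ = 19.7/46.5 = 0.423656; Var = μ(1−μ)/(α+β+1) = 0.2441716/47.5 = 0.0051.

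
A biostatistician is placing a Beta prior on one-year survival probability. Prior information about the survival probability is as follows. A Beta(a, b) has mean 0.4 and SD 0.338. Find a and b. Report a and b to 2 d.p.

Variance = 0.338² = 0.114244. The moment-matching identity a+b = μ(1−μ)/Var − 1 gives
a+b = 0.24/0.114244 − 1 = 1.1008, so a = μ·1.1008 = 0.44 and b = (1−μ)·1.1008 = 0.66.

a = 0.44, b = 0.66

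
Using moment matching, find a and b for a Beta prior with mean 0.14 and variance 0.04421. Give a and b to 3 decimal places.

a = 0.241, b = 1.482

Write ν = a+b; then a = μν and Var = μ(1−μ)/(ν+1).
ν = μ(1−μ)/Var − 1 = 0.1204/0.04421 − 1 = 1.7234.
a = 0.14·1.7234 = 0.241, b = 0.86·1.7234 = 1.482.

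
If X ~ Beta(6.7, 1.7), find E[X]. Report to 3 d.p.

The Beta mean is α/(α+β) = 6.7/(6.7+1.7) = 0.798.

0.798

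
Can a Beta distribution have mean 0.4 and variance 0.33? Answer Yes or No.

For any Beta, Var(X) < E[X]·(1−E[X]).
Here μ(1−μ) = 0.4×0.6 = 0.24, and 0.33 ≥ 0.24.

No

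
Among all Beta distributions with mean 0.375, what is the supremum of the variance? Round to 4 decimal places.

For fixed mean μ the Beta variance is μ(1−μ)/(α+β+1), increasing as α+β decreases.
Its least upper bound (not attained) is μ(1−μ) = 0.375·0.625 = 0.2344.

0.2344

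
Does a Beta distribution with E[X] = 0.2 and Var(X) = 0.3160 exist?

No

The Beta variance bound is σ² < μ(1−μ).
Here μ(1−μ) = 0.2×0.8 = 0.16, and 0.3160 ≥ 0.16.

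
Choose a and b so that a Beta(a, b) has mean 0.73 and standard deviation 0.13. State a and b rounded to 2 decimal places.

a = 7.78, b = 2.88

Variance = 0.13² = 0.0169. The moment-matching identity a+b = μ(1−μ)/Var − 1 gives
a+b = 0.1971/0.0169 − 1 = 10.6627, so a = μ·10.6627 = 7.78 and b = (1−μ)·10.6627 = 2.88.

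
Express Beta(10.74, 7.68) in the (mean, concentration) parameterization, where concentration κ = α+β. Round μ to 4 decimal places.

κ = α+β = 10.74+7.68 = 18.42; μ = α/κ = 10.74/18.42 = 0.5831.

μ = 0.5831, κ = 18.42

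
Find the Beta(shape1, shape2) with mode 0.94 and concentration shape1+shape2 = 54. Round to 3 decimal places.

shape1 = 49.880, shape2 = 4.120

Since the density peak of Beta(shape1,shape2) is at (shape1−1)/(shape1+shape2−2),
shape1 = 1 + 0.94(54−2) = 49.880 and shape2 = 54 − 49.880 = 4.120.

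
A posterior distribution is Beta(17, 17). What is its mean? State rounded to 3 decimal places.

0.500

The Beta mean is α/(α+β) = 17/(17+17) = 0.500.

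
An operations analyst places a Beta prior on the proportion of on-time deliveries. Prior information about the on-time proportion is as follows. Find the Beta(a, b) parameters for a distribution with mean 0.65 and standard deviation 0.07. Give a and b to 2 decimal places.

a = 29.53, b = 15.90

σ² = 0.07² = 0.0049.
With s = a+b, Var = μ(1−μ)/(s+1), so s+1 = (0.65×0.35)/0.0049 = 46.4286 and s = 45.4286.
a = μs = 29.53, b = (1−μ)s = 15.90.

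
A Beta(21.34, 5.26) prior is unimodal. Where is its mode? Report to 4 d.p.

0.8268

With α,β > 1, mode = (α−1)/(α+β−2) = 20.34/24.60 = 0.8268.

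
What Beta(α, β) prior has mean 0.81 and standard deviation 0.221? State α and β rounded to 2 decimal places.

Variance = 0.221² = 0.048841. The moment-matching identity α+β = μ(1−μ)/Var − 1 gives
α+β = 0.1539/0.048841 − 1 = 2.1510, so α = μ·2.1510 = 1.74 and β = (1−μ)·2.1510 = 0.41.

α = 1.74, β = 0.41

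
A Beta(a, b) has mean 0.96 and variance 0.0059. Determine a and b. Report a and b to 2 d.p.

Let s = a+b. The Beta variance is μ(1−μ)/(s+1).
So s+1 = μ(1−μ)/σ² = (0.96×0.04)/0.0059 = 0.0384/0.0059 = 6.5085, giving s = 5.5085.
Then a = μs = 0.96×5.5085 = 5.29 and b = (1−μ)s = 0.04×5.5085 = 0.22.

a = 5.29, b = 0.22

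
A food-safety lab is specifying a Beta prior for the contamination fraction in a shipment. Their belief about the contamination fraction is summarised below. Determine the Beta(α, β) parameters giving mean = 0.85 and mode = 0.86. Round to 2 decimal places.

α = 61.20, β = 10.80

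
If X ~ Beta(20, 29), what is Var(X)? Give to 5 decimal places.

0.00483

Var = αβ/[(α+β)²(α+β+1)] = (20×29)/(49²×50) = 580/120050 = 0.00483.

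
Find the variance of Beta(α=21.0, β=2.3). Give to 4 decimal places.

Var = αβ/[(α+β)²(α+β+1)] = (21.0×2.3)/(23.3²×24.3) = 48.30/13192.227 = 0.0037.

0.0037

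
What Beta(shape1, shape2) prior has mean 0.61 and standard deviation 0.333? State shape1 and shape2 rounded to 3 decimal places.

σ² = 0.333² = 0.110889.
With s = shape1+shape2, Var = μ(1−μ)/(s+1), so s+1 = (0.61×0.39)/0.110889 = 2.1454 and s = 1.1454.
shape1 = μs = 0.699, shape2 = (1−μ)s = 0.447.

shape1 = 0.699, shape2 = 0.447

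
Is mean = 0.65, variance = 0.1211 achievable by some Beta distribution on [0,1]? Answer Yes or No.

Yes

A Beta with mean μ has variance μ(1−μ)/(α+β+1) < μ(1−μ).
Here μ(1−μ) = 0.65×0.35 = 0.2275, and 0.1211 < 0.2275.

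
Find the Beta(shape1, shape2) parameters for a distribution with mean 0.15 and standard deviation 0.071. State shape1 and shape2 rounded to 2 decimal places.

shape1 = 3.64, shape2 = 20.65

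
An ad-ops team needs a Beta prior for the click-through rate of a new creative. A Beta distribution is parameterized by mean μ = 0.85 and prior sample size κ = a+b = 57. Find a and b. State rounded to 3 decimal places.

a = 48.450, b = 8.550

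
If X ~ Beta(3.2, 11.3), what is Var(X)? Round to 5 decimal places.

Var = αβ/[(α+β)²(α+β+1)] = (3.2×11.3)/(14.5²×15.5) = 36.16/3258.875 = 0.01110.

0.01110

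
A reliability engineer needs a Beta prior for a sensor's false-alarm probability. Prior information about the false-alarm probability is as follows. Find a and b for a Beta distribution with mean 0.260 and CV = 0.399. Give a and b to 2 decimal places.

a = 4.39, b = 12.49

Var = (CV·μ)² = (0.399×0.260)² = 0.010762.
a+b = μ(1−μ)/Var − 1 = 0.192400/0.010762 − 1 = 16.8777.
Thus a = 0.260·16.8777 = 4.39 and b = 0.740·16.8777 = 12.49.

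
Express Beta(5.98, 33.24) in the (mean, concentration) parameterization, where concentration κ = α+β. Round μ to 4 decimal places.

μ = 0.1525, κ = 39.22

κ = α+β = 5.98+33.24 = 39.22; μ = α/κ = 5.98/39.22 = 0.1525.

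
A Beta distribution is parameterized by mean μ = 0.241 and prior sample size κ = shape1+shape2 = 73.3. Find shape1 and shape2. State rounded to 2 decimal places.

Split κ in proportion μ : (1−μ): shape1 = 0.241·73.3 = 17.67, shape2 = 73.3 − 17.67 = 55.63.

shape1 = 17.67, shape2 = 55.63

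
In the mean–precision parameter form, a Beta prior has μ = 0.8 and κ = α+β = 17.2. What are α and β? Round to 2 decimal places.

Split κ in proportion μ : (1−μ): α = 0.8·17.2 = 13.76, β = 17.2 − 13.76 = 3.44.

α = 13.76, β = 3.44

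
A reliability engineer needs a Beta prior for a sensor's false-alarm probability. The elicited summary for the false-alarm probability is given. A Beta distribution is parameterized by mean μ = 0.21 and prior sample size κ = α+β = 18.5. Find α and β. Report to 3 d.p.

Split κ in proportion μ : (1−μ): α = 0.21·18.5 = 3.885, β = 18.5 − 3.885 = 14.615.

α = 3.885, β = 14.615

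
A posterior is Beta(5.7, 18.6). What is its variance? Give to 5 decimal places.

α+β = 24.3 and αβ = 106.02, so Var = αβ/[(α+β)²(α+β+1)] = 106.02/14939.397 = 0.00710.

0.00710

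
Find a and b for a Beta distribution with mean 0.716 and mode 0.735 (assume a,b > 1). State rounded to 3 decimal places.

a = 17.712, b = 7.025

Let s = a+b. Mean gives a = μs = 0.716s; mode gives (a−1)/(s−2) = 0.735.
Substituting: 0.716s − 1 = 0.735(s−2) = 0.735s − 1.470, so -0.019s = -0.470 and s = 24.7368.
Then a = 0.716×24.7368 = 17.712 and b = s−a = 7.025.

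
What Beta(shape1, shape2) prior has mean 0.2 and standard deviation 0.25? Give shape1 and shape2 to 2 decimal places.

σ² = 0.25² = 0.0625.
With s = shape1+shape2, Var = μ(1−μ)/(s+1), so s+1 = (0.2×0.8)/0.0625 = 2.5600 and s = 1.5600.
shape1 = μs = 0.31, shape2 = (1−μ)s = 1.25.

shape1 = 0.31, shape2 = 1.25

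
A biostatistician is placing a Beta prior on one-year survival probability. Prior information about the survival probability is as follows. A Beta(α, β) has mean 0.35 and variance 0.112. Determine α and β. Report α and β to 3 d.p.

α = 0.361, β = 0.670

Let s = α+β. The Beta variance is μ(1−μ)/(s+1).
So s+1 = μ(1−μ)/σ² = (0.35×0.65)/0.112 = 0.2275/0.112 = 2.0312, giving s = 1.0312.
Then α = μs = 0.35×1.0312 = 0.361 and β = (1−μ)s = 0.65×1.0312 = 0.670.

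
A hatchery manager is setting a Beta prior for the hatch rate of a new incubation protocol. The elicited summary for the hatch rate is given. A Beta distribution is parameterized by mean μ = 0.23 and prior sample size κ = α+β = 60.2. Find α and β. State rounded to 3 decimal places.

α = 13.846, β = 46.354

Split κ in proportion μ : (1−μ): α = 0.23·60.2 = 13.846, β = 60.2 − 13.846 = 46.354.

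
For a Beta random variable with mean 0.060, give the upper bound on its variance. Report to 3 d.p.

For fixed mean μ the Beta variance is μ(1−μ)/(α+β+1), increasing as α+β decreases.
Its least upper bound (not attained) is μ(1−μ) = 0.060·0.940 = 0.056.

0.056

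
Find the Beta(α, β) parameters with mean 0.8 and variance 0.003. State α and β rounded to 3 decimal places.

By moment matching, α+β = μ(1−μ)/σ² − 1 = (0.8·0.2)/0.003 − 1 = 53.3333 − 1 = 52.3333.
Since α/(α+β) = μ, α = 0.8·52.3333 = 41.867 and β = 0.2·52.3333 = 10.467.

α = 41.867, β = 10.467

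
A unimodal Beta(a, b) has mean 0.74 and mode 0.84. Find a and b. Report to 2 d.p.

a = 5.03, b = 1.77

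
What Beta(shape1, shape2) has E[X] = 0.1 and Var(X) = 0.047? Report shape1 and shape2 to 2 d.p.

Write ν = shape1+shape2; then shape1 = μν and Var = μ(1−μ)/(ν+1).
ν = μ(1−μ)/Var − 1 = 0.09/0.047 − 1 = 0.9149.
shape1 = 0.1·0.9149 = 0.09, shape2 = 0.9·0.9149 = 0.82.

shape1 = 0.09, shape2 = 0.82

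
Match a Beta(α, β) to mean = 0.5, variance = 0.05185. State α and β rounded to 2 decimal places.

By moment matching, α+β = μ(1−μ)/σ² − 1 = (0.5·0.5)/0.05185 − 1 = 4.8216 − 1 = 3.8216.
Since α/(α+β) = μ, α = 0.5·3.8216 = 1.91 and β = 0.5·3.8216 = 1.91.

α = 1.91, β = 1.91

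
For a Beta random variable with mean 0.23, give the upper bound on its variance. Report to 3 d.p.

0.177

For fixed mean μ the Beta variance is μ(1−μ)/(α+β+1), increasing as α+β decreases.
Its least upper bound (not attained) is μ(1−μ) = 0.23·0.77 = 0.177.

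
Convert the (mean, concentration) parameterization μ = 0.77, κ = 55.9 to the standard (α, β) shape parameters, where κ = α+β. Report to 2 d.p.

α = μκ = 0.77×55.9 = 43.04 and β = (1−μ)κ = 0.23×55.9 = 12.86.

α = 43.04, β = 12.86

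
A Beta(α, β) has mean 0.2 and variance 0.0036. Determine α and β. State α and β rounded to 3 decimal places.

α = 8.689, β = 34.756

Write ν = α+β; then α = μν and Var = μ(1−μ)/(ν+1).
ν = μ(1−μ)/Var − 1 = 0.16/0.0036 − 1 = 43.4444.
α = 0.2·43.4444 = 8.689, β = 0.8·43.4444 = 34.756.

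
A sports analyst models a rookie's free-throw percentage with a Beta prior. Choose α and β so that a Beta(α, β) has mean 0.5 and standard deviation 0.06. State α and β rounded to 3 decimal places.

Variance = 0.06² = 0.0036. The moment-matching identity α+β = μ(1−μ)/Var − 1 gives
α+β = 0.25/0.0036 − 1 = 68.4444, so α = μ·68.4444 = 34.222 and β = (1−μ)·68.4444 = 34.222.

α = 34.222, β = 34.222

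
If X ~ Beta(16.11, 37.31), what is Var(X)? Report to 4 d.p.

0.0039

Var = αβ/[(α+β)²(α+β+1)] = (16.11×37.31)/(53.42²×54.42) = 601.0641/155298.158088 = 0.0039.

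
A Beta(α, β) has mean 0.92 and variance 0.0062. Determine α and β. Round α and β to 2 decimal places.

By moment matching, α+β = μ(1−μ)/σ² − 1 = (0.92·0.08)/0.0062 − 1 = 11.8710 − 1 = 10.8710.
Since α/(α+β) = μ, α = 0.92·10.8710 = 10.00 and β = 0.08·10.8710 = 0.87.

α = 10.00, β = 0.87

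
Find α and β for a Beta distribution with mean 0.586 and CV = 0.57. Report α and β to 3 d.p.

α = 0.688, β = 0.486

Var = (CV·μ)² = (0.57×0.586)² = 0.111569.
α+β = μ(1−μ)/Var − 1 = 0.242604/0.111569 − 1 = 1.1745.
Thus α = 0.586·1.1745 = 0.688 and β = 0.414·1.1745 = 0.486.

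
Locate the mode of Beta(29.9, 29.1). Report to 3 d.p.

With α,β > 1, mode = (α−1)/(α+β−2) = 28.9/57.0 = 0.507.

0.507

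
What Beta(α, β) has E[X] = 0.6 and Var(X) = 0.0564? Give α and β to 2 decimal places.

α = 1.95, β = 1.30

Write ν = α+β; then α = μν and Var = μ(1−μ)/(ν+1).
ν = μ(1−μ)/Var − 1 = 0.24/0.0564 − 1 = 3.2553.
α = 0.6·3.2553 = 1.95, β = 0.4·3.2553 = 1.30.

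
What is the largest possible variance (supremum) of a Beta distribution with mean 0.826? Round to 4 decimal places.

For fixed mean μ the Beta variance is μ(1−μ)/(α+β+1), increasing as α+β decreases.
Its least upper bound (not attained) is μ(1−μ) = 0.826·0.174 = 0.1437.

0.1437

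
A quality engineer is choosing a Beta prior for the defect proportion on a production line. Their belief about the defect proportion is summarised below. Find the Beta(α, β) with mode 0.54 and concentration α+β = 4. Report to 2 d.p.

α = 2.08, β = 1.92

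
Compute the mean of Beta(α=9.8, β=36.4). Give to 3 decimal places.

E[X] = α/(α+β) = 9.8/46.2 = 0.212.

0.212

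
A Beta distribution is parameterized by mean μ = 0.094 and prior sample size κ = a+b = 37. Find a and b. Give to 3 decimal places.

a = 3.478, b = 33.522

Split κ in proportion μ : (1−μ): a = 0.094·37 = 3.478, b = 37 − 3.478 = 33.522.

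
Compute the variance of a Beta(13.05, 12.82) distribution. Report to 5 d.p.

0.00930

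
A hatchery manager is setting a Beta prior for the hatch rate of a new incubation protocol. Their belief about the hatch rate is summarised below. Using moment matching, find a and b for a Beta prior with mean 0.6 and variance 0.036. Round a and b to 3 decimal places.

a = 3.400, b = 2.267

Let s = a+b. The Beta variance is μ(1−μ)/(s+1).
So s+1 = μ(1−μ)/σ² = (0.6×0.4)/0.036 = 0.24/0.036 = 6.6667, giving s = 5.6667.
Then a = μs = 0.6×5.6667 = 3.400 and b = (1−μ)s = 0.4×5.6667 = 2.267.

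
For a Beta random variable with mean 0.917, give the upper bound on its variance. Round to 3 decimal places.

0.076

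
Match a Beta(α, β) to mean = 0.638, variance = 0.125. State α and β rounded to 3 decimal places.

Let s = α+β. The Beta variance is μ(1−μ)/(s+1).
So s+1 = μ(1−μ)/σ² = (0.638×0.362)/0.125 = 0.230956/0.125 = 1.8476, giving s = 0.8476.
Then α = μs = 0.638×0.8476 = 0.541 and β = (1−μ)s = 0.362×0.8476 = 0.307.

α = 0.541, β = 0.307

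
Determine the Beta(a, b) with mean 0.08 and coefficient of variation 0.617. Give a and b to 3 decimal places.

a = 2.337, b = 26.872

Var = (CV·μ)² = (0.617×0.08)² = 0.002436.
a+b = μ(1−μ)/Var − 1 = 0.0736/0.002436 − 1 = 29.2084.
Thus a = 0.08·29.2084 = 2.337 and b = 0.92·29.2084 = 26.872.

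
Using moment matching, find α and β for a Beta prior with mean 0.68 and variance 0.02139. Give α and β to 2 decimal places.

Let s = α+β. The Beta variance is μ(1−μ)/(s+1).
So s+1 = μ(1−μ)/σ² = (0.68×0.32)/0.02139 = 0.2176/0.02139 = 10.1730, giving s = 9.1730.
Then α = μs = 0.68×9.1730 = 6.24 and β = (1−μ)s = 0.32×9.1730 = 2.94.

α = 6.24, β = 2.94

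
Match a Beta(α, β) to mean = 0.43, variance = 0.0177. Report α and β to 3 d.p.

α = 5.524, β = 7.323

Let s = α+β. The Beta variance is μ(1−μ)/(s+1).
So s+1 = μ(1−μ)/σ² = (0.43×0.57)/0.0177 = 0.2451/0.0177 = 13.8475, giving s = 12.8475.
Then α = μs = 0.43×12.8475 = 5.524 and β = (1−μ)s = 0.57×12.8475 = 7.323.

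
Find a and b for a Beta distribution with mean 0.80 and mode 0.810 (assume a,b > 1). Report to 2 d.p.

a = 49.60, b = 12.40

Let s = a+b. Mean gives a = μs = 0.80s; mode gives (a−1)/(s−2) = 0.810.
Substituting: 0.80s − 1 = 0.810(s−2) = 0.810s − 1.620, so -0.010s = -0.620 and s = 62.0000.
Then a = 0.80×62.0000 = 49.60 and b = s−a = 12.40.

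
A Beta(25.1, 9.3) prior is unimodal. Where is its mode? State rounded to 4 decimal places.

With α,β > 1, mode = (α−1)/(α+β−2) = 24.1/32.4 = 0.7438.

0.7438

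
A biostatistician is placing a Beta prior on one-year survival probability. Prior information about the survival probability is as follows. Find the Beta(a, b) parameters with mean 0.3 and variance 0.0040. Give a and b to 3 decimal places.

By moment matching, a+b = μ(1−μ)/σ² − 1 = (0.3·0.7)/0.0040 − 1 = 52.5000 − 1 = 51.5000.
Since a/(a+b) = μ, a = 0.3·51.5000 = 15.450 and b = 0.7·51.5000 = 36.050.

a = 15.450, b = 36.050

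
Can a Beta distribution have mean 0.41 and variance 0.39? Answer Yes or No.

No

The Beta variance bound is σ² < μ(1−μ).
Here μ(1−μ) = 0.41×0.59 = 0.2419, and 0.39 ≥ 0.2419.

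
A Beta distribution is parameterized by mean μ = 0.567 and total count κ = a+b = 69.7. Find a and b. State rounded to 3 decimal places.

a = μκ = 0.567×69.7 = 39.520 and b = (1−μ)κ = 0.433×69.7 = 30.180.

a = 39.520, b = 30.180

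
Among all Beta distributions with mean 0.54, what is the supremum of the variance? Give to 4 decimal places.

0.2484

For fixed mean μ the Beta variance is μ(1−μ)/(α+β+1), increasing as α+β decreases.
Its least upper bound (not attained) is μ(1−μ) = 0.54·0.46 = 0.2484.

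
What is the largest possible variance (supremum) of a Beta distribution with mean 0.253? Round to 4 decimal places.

Var = μ(1−μ)/(α+β+1), which approaches μ(1−μ) as α+β → 0.
So the supremum is μ(1−μ) = 0.253×0.747 = 0.1890.

0.1890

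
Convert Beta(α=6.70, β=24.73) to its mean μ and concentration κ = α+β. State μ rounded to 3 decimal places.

κ = α+β = 6.70+24.73 = 31.43; μ = α/κ = 6.70/31.43 = 0.213.

μ = 0.213, κ = 31.43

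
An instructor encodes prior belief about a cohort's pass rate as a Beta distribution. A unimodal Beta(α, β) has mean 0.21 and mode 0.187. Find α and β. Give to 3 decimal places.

α = 5.716, β = 21.502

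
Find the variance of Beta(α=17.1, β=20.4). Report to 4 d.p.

0.0064

Var = αβ/[(α+β)²(α+β+1)] = (17.1×20.4)/(37.5²×38.5) = 348.84/54140.625 = 0.0064.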